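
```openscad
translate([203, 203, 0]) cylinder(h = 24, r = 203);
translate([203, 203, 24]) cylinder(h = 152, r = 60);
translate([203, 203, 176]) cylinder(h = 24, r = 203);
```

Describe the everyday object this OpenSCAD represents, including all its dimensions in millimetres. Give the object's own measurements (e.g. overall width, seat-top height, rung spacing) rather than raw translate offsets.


A spool: two coaxial disc flanges of radius 203 mm and thickness 24 mm, joined by a core cylinder of radius 60 mm and height 152 mm. The lower flange rests on z = 0 and the three cylinders share a vertical axis.


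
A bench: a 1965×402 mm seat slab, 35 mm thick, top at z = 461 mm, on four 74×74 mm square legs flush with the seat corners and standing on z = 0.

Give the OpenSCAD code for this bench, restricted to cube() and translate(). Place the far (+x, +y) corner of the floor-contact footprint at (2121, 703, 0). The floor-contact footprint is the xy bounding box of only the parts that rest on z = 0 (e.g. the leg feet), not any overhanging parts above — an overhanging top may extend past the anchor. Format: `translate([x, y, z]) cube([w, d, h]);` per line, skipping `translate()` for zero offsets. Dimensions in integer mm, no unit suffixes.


translate([156, 301, 426]) cube([1965, 402, 35]);
translate([156, 301, 0]) cube([74, 74, 426]);
translate([156, 629, 0]) cube([74, 74, 426]);
translate([2047, 301, 0]) cube([74, 74, 426]);
translate([2047, 629, 0]) cube([74, 74, 426]);


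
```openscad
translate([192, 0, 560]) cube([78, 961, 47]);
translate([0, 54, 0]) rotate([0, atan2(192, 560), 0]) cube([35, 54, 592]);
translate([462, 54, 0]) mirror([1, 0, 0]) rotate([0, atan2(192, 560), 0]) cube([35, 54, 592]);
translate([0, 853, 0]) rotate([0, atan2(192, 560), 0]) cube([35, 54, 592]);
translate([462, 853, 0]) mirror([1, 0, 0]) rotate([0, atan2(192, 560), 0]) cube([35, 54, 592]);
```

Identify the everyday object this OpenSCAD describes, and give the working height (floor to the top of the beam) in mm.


A sawhorse. The overall height is 607 mm.

A beam across two mirrored pairs of raked legs — a sawhorse. The beam's underside is at z = 560 (matching the legs' vertical rise in atan2(192, 560)) and the beam is 47 mm tall, so its top is at 560 + 47 = 607 mm. The raked legs top out at the beam's underside, so that is the highest point.


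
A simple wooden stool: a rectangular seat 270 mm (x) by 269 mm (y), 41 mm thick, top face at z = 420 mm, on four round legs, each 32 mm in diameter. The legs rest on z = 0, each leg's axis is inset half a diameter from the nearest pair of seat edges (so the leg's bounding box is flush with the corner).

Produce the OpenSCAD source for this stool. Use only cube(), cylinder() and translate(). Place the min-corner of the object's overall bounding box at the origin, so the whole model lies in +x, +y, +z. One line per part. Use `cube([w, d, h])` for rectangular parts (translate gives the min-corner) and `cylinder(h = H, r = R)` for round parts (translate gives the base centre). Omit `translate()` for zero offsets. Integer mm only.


translate([0, 0, 379]) cube([270, 269, 41]);
translate([16, 16, 0]) cylinder(h = 379, r = 16);
translate([254, 16, 0]) cylinder(h = 379, r = 16);
translate([16, 253, 0]) cylinder(h = 379, r = 16);
translate([254, 253, 0]) cylinder(h = 379, r = 16);


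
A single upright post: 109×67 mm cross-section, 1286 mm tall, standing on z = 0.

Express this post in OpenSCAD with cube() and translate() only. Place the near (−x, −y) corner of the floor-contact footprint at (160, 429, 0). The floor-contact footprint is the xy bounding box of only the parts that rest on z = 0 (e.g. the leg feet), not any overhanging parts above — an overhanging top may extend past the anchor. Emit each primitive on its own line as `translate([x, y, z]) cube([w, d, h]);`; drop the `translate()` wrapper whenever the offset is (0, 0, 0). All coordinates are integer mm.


translate([160, 429, 0]) cube([109, 67, 1286]);


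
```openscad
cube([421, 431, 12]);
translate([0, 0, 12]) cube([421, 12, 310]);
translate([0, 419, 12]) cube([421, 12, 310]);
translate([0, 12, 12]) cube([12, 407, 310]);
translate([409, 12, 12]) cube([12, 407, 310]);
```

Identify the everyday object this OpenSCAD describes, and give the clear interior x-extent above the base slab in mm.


An open box. The internal width is 397 mm.

A 421×431 base slab with four walls standing on it — an open box. The base is 421 mm wide and the walls are 12 mm thick, so the internal width is 421 − 2 × 12 = 397 mm.


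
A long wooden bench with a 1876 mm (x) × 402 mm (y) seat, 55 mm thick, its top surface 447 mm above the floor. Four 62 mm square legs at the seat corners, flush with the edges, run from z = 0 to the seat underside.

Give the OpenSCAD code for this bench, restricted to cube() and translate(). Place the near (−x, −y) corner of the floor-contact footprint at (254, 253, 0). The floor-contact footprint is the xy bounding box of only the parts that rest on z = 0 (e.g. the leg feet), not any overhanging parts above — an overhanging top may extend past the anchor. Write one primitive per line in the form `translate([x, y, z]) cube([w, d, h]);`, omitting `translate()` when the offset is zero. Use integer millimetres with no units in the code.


// leg_h = 447 − 55 = 392
translate([254, 253, 392]) cube([1876, 402, 55]);
translate([254, 253, 0]) cube([62, 62, 392]);
translate([254, 593, 0]) cube([62, 62, 392]);
translate([2068, 253, 0]) cube([62, 62, 392]);
translate([2068, 593, 0]) cube([62, 62, 392]);


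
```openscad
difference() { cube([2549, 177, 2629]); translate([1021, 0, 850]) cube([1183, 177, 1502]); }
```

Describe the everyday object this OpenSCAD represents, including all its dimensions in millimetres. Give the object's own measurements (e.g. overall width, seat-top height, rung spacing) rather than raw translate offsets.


A wall 2549 mm long (x), 177 mm thick (y), 2629 mm tall, with a rectangular window opening cut through it. The opening is 1183 mm wide and 1502 mm tall; its sill is at z = 850 mm and its near (−x) edge is 1021 mm from the wall's −x end. The opening passes through the full wall thickness.


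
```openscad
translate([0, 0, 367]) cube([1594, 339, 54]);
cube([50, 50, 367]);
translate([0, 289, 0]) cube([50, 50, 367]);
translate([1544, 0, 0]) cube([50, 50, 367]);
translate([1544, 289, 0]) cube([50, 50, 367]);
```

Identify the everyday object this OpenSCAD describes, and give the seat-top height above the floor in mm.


A bench. The seat-top height is 421 mm.

A long slab on four corner posts — a bench. The slab sits at z = 367 with thickness 54, so the top is 367 + 54 = 421 mm.


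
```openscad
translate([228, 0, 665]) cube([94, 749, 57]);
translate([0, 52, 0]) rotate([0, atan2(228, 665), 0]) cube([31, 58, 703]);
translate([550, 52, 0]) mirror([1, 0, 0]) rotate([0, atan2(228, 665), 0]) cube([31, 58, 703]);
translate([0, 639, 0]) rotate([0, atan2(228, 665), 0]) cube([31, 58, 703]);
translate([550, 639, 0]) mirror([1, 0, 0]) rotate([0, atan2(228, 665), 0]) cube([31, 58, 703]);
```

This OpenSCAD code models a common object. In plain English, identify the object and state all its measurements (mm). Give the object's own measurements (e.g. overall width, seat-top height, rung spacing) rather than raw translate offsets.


A sawhorse. A 94×749×57 mm beam (x, y, z) sits on two A-frame leg pairs. Each pair is two raked legs of 31×58 mm section (58 mm along y) splaying symmetrically in x. Each leg rises 665 mm vertically over 228 mm of horizontal reach and is 703 mm long along its own axis. Every leg's outer bottom edge rests on the floor and its outer top edge meets a bottom edge of the beam — the left legs (tilting toward +x) meet the beam's −x bottom edge, the right legs (their mirror images, tilting toward −x) meet its +x bottom edge — so the leg tops tuck under the beam, the beam's underside is 665 mm above the floor, and the feet are 550 mm apart outside-to-outside with the beam centred between them. The two leg pairs are set in 52 mm from either end of the beam.


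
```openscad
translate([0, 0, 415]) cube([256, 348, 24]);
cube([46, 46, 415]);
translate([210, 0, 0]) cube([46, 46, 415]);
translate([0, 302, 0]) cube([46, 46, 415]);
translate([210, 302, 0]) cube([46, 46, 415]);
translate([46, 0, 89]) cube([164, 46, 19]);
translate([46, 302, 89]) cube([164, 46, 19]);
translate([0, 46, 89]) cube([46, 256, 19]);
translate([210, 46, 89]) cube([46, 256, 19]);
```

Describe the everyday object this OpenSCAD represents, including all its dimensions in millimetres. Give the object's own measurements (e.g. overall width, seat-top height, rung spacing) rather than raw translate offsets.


A simple wooden stool: a rectangular seat 256 mm (x) by 348 mm (y), 24 mm thick, top face at z = 439 mm, on four square legs, each 46×46 mm in cross-section. The legs rest on z = 0, each flush with a corner of the seat. Four stretchers, 46 mm wide and 19 mm tall, connect adjacent legs with their undersides at z = 89 mm, each running between the inner faces of the legs it joins and aligned with the legs' outer faces on the other axis.


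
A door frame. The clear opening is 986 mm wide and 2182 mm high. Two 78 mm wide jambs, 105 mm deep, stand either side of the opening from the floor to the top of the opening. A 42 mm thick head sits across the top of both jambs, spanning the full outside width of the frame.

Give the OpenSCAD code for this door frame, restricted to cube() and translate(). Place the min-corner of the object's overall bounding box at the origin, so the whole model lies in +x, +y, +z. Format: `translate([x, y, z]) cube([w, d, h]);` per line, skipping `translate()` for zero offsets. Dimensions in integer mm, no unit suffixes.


cube([78, 105, 2182]);
translate([1064, 0, 0]) cube([78, 105, 2182]);
translate([0, 0, 2182]) cube([1142, 105, 42]);


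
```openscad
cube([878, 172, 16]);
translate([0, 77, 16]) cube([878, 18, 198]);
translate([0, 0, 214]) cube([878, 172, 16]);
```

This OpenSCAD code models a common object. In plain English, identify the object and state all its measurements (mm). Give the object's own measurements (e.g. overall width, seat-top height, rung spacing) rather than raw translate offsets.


An I-beam lying along x, 878 mm long. Overall section height 230 mm. Two flanges 172 mm wide (y) and 16 mm thick, one on the floor and one at the top; a web 18 mm thick runs between them, centred on the flange width.


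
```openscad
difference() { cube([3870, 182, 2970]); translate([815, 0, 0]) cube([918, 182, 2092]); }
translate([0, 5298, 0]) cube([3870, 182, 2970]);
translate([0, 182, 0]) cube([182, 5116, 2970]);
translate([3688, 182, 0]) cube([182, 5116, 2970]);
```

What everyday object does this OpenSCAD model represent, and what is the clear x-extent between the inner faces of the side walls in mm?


A single room. The interior width is 3506 mm.

Four walls enclosing a rectangle with a door in the front wall — a room. Outside width 3870 minus two 182 mm walls gives 3506 mm.


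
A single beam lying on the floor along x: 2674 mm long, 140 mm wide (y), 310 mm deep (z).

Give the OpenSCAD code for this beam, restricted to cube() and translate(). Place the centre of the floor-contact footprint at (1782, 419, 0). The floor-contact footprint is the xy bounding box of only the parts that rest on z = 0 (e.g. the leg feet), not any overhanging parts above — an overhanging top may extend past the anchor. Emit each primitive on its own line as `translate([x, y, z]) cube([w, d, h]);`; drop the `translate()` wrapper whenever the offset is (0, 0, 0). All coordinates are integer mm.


translate([445, 349, 0]) cube([2674, 140, 310]);


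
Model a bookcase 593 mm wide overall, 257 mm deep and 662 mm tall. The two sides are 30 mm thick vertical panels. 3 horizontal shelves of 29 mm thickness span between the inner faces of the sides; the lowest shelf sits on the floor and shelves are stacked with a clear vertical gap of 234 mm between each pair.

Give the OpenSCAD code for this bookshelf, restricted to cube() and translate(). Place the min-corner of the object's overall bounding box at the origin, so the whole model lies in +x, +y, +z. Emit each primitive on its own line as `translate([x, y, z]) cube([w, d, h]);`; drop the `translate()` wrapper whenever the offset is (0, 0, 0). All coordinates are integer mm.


cube([30, 257, 662]);
translate([563, 0, 0]) cube([30, 257, 662]);
translate([30, 0, 0]) cube([533, 257, 29]);
translate([30, 0, 263]) cube([533, 257, 29]);
translate([30, 0, 526]) cube([533, 257, 29]);


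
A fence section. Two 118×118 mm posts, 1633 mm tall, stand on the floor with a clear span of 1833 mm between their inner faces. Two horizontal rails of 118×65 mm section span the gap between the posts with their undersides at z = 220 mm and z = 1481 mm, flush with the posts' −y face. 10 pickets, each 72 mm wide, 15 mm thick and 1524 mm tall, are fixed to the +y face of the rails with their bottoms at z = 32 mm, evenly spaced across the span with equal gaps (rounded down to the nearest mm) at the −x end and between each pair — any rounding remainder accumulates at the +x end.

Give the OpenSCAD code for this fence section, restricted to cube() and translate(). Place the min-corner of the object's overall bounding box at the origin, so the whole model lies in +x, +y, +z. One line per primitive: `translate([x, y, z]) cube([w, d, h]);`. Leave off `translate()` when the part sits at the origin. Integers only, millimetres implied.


cube([118, 118, 1633]);
translate([1951, 0, 0]) cube([118, 118, 1633]);
translate([118, 0, 220]) cube([1833, 118, 65]);
translate([118, 0, 1481]) cube([1833, 118, 65]);
translate([219, 118, 32]) cube([72, 15, 1524]);
translate([392, 118, 32]) cube([72, 15, 1524]);
translate([565, 118, 32]) cube([72, 15, 1524]);
translate([738, 118, 32]) cube([72, 15, 1524]);
translate([911, 118, 32]) cube([72, 15, 1524]);
translate([1084, 118, 32]) cube([72, 15, 1524]);
translate([1257, 118, 32]) cube([72, 15, 1524]);
translate([1430, 118, 32]) cube([72, 15, 1524]);
translate([1603, 118, 32]) cube([72, 15, 1524]);
translate([1776, 118, 32]) cube([72, 15, 1524]);


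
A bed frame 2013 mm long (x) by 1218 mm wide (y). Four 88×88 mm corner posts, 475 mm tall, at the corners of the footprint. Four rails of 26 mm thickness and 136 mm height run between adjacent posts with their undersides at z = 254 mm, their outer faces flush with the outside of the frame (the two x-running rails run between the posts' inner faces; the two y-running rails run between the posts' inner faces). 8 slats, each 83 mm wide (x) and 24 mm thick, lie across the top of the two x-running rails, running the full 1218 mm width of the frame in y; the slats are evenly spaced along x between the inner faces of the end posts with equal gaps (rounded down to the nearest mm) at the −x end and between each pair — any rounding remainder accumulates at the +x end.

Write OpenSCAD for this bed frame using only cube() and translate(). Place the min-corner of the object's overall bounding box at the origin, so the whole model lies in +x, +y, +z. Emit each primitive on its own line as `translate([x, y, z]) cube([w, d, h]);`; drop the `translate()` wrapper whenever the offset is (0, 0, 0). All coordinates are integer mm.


cube([88, 88, 475]);
translate([0, 1130, 0]) cube([88, 88, 475]);
translate([1925, 0, 0]) cube([88, 88, 475]);
translate([1925, 1130, 0]) cube([88, 88, 475]);
translate([88, 0, 254]) cube([1837, 26, 136]);
translate([88, 1192, 254]) cube([1837, 26, 136]);
translate([0, 88, 254]) cube([26, 1042, 136]);
translate([1987, 88, 254]) cube([26, 1042, 136]);
translate([218, 0, 390]) cube([83, 1218, 24]);
translate([431, 0, 390]) cube([83, 1218, 24]);
translate([644, 0, 390]) cube([83, 1218, 24]);
translate([857, 0, 390]) cube([83, 1218, 24]);
translate([1070, 0, 390]) cube([83, 1218, 24]);
translate([1283, 0, 390]) cube([83, 1218, 24]);
translate([1496, 0, 390]) cube([83, 1218, 24]);
translate([1709, 0, 390]) cube([83, 1218, 24]);


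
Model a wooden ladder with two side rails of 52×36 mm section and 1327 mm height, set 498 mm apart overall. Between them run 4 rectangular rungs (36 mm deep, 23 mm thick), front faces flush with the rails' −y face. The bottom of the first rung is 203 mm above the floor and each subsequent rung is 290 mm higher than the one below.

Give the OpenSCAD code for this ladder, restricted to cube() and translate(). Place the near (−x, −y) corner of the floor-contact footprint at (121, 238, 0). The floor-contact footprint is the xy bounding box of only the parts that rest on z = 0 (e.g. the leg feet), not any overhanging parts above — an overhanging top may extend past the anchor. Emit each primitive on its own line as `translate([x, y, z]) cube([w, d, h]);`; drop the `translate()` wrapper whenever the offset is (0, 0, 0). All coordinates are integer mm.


// rung span = 498 - 2*52 = 394
// rung[k] z = 203 + k*290
translate([121, 238, 0]) cube([52, 36, 1327]);
translate([567, 238, 0]) cube([52, 36, 1327]);
translate([173, 238, 203]) cube([394, 36, 23]);
translate([173, 238, 493]) cube([394, 36, 23]);
translate([173, 238, 783]) cube([394, 36, 23]);
translate([173, 238, 1073]) cube([394, 36, 23]);


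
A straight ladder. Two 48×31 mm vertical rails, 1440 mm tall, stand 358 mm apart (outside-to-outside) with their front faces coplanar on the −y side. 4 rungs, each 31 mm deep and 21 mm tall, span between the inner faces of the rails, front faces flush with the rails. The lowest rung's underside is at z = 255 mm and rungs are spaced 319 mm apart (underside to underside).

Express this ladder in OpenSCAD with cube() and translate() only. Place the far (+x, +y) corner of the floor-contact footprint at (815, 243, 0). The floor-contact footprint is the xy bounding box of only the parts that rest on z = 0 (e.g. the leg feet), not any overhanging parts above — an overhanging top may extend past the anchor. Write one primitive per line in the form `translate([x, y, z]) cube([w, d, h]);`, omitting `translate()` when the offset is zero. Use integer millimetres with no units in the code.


// rung span = 358 - 2*48 = 262
// rung[k] z = 255 + k*319
translate([457, 212, 0]) cube([48, 31, 1440]);
translate([767, 212, 0]) cube([48, 31, 1440]);
translate([505, 212, 255]) cube([262, 31, 21]);
translate([505, 212, 574]) cube([262, 31, 21]);
translate([505, 212, 893]) cube([262, 31, 21]);
translate([505, 212, 1212]) cube([262, 31, 21]);


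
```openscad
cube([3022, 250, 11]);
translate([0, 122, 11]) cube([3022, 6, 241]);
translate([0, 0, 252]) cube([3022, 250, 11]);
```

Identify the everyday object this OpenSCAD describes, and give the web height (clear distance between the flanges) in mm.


An I-beam. The web height is 241 mm.

Two wide flanges with a thin centred web — an I-beam. Overall 263 mm minus two 11 mm flanges gives a web of 263 − 2·11 = 241 mm.


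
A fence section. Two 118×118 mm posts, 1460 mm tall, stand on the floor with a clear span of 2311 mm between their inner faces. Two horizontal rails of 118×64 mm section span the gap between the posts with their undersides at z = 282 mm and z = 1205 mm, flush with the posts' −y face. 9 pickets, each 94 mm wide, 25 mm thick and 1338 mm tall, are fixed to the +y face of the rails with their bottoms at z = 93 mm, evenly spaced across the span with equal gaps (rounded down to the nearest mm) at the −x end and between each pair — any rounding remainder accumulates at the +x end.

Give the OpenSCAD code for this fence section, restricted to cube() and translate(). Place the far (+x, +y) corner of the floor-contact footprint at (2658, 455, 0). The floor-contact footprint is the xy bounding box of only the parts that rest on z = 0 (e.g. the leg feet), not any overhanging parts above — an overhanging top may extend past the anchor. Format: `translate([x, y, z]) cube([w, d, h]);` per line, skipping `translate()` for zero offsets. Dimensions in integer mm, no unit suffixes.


translate([111, 337, 0]) cube([118, 118, 1460]);
translate([2540, 337, 0]) cube([118, 118, 1460]);
translate([229, 337, 282]) cube([2311, 118, 64]);
translate([229, 337, 1205]) cube([2311, 118, 64]);
translate([375, 455, 93]) cube([94, 25, 1338]);
translate([615, 455, 93]) cube([94, 25, 1338]);
translate([855, 455, 93]) cube([94, 25, 1338]);
translate([1095, 455, 93]) cube([94, 25, 1338]);
translate([1335, 455, 93]) cube([94, 25, 1338]);
translate([1575, 455, 93]) cube([94, 25, 1338]);
translate([1815, 455, 93]) cube([94, 25, 1338]);
translate([2055, 455, 93]) cube([94, 25, 1338]);
translate([2295, 455, 93]) cube([94, 25, 1338]);


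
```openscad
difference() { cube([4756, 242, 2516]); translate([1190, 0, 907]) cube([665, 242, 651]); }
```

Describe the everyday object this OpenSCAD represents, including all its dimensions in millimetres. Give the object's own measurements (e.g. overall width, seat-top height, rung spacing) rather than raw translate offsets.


A wall 4756 mm long (x), 242 mm thick (y), 2516 mm tall, with a rectangular window opening cut through it. The opening is 665 mm wide and 651 mm tall; its sill is at z = 907 mm and its near (−x) edge is 1190 mm from the wall's −x end. The opening passes through the full wall thickness.


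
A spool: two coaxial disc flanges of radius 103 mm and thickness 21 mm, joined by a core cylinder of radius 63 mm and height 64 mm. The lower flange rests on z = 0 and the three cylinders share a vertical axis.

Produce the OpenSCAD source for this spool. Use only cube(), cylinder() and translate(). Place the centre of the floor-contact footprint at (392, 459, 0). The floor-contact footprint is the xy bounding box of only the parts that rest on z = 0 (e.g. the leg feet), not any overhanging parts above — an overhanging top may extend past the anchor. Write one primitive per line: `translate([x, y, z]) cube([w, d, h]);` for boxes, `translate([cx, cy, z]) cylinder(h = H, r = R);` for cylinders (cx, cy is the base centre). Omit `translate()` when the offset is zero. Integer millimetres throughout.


translate([392, 459, 0]) cylinder(h = 21, r = 103);
translate([392, 459, 21]) cylinder(h = 64, r = 63);
translate([392, 459, 85]) cylinder(h = 21, r = 103);


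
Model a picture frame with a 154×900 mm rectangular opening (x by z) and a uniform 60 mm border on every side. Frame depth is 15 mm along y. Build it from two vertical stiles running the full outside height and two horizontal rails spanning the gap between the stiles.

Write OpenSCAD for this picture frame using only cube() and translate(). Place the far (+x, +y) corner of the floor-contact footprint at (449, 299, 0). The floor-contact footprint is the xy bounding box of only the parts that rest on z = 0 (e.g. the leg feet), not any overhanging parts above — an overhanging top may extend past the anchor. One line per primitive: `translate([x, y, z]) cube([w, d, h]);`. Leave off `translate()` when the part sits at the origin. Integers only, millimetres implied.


translate([175, 284, 0]) cube([60, 15, 1020]);
translate([389, 284, 0]) cube([60, 15, 1020]);
translate([235, 284, 0]) cube([154, 15, 60]);
translate([235, 284, 960]) cube([154, 15, 60]);


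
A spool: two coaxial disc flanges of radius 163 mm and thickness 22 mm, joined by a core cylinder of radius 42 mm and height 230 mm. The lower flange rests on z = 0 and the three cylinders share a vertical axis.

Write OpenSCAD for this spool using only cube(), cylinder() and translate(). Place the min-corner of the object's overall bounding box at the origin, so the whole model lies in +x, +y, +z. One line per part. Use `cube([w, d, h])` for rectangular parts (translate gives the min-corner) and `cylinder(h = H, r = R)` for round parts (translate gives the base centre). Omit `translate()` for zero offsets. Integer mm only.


translate([163, 163, 0]) cylinder(h = 22, r = 163);
translate([163, 163, 22]) cylinder(h = 230, r = 42);
translate([163, 163, 252]) cylinder(h = 22, r = 163);


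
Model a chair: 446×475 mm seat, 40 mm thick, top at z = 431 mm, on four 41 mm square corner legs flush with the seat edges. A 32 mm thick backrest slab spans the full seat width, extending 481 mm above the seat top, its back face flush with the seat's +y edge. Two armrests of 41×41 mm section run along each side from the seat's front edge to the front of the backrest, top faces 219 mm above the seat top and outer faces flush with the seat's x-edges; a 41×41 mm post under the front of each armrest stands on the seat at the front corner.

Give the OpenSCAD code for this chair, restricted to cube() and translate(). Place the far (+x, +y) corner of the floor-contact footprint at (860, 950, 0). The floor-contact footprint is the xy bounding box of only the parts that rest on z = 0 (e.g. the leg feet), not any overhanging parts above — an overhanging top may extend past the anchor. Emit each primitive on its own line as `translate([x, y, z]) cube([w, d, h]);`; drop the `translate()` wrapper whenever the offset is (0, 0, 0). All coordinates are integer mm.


translate([414, 475, 391]) cube([446, 475, 40]);
translate([414, 475, 0]) cube([41, 41, 391]);
translate([819, 475, 0]) cube([41, 41, 391]);
translate([414, 909, 0]) cube([41, 41, 391]);
translate([819, 909, 0]) cube([41, 41, 391]);
translate([414, 918, 431]) cube([446, 32, 481]);
translate([414, 475, 609]) cube([41, 443, 41]);
translate([819, 475, 609]) cube([41, 443, 41]);
translate([414, 475, 431]) cube([41, 41, 178]);
translate([819, 475, 431]) cube([41, 41, 178]);


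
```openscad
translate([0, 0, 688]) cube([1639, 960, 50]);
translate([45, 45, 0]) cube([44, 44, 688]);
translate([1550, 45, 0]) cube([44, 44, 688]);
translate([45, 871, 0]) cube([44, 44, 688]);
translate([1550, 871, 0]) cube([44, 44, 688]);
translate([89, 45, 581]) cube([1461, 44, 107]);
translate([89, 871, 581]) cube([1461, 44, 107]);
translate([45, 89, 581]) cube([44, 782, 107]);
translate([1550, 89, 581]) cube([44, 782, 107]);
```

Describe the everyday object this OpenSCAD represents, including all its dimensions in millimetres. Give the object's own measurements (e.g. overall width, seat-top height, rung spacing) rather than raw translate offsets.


A rectangular dining table. The top is 1639×960×50 mm with its upper surface at z = 738 mm. It stands on four 44×44 mm square legs, each inset 45 mm from the nearest pair of top edges, running from the floor to the underside of the top. Four apron rails, 44 mm thick and 107 mm tall, run between adjacent legs with their top edges flush with the underside of the top and their outer faces flush with the legs' outer faces.


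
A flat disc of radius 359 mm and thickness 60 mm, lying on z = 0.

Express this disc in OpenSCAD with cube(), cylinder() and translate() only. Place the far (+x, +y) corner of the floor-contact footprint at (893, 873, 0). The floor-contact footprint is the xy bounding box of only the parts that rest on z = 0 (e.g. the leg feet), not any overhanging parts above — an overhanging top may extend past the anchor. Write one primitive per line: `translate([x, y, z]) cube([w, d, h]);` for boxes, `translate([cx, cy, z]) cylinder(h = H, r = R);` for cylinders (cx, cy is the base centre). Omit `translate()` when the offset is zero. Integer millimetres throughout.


translate([534, 514, 0]) cylinder(h = 60, r = 359);


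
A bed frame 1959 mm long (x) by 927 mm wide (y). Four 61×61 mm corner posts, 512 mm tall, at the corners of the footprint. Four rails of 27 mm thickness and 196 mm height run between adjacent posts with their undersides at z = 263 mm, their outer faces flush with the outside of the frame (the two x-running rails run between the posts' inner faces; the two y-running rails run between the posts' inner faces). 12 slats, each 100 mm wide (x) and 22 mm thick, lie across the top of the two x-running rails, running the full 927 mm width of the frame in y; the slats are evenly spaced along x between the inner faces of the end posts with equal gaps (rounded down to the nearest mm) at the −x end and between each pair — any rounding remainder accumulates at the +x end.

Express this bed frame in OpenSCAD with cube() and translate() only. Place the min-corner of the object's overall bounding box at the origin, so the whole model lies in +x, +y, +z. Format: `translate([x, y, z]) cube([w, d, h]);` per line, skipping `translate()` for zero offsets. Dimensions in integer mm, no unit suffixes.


cube([61, 61, 512]);
translate([0, 866, 0]) cube([61, 61, 512]);
translate([1898, 0, 0]) cube([61, 61, 512]);
translate([1898, 866, 0]) cube([61, 61, 512]);
translate([61, 0, 263]) cube([1837, 27, 196]);
translate([61, 900, 263]) cube([1837, 27, 196]);
translate([0, 61, 263]) cube([27, 805, 196]);
translate([1932, 61, 263]) cube([27, 805, 196]);
translate([110, 0, 459]) cube([100, 927, 22]);
translate([259, 0, 459]) cube([100, 927, 22]);
translate([408, 0, 459]) cube([100, 927, 22]);
translate([557, 0, 459]) cube([100, 927, 22]);
translate([706, 0, 459]) cube([100, 927, 22]);
translate([855, 0, 459]) cube([100, 927, 22]);
translate([1004, 0, 459]) cube([100, 927, 22]);
translate([1153, 0, 459]) cube([100, 927, 22]);
translate([1302, 0, 459]) cube([100, 927, 22]);
translate([1451, 0, 459]) cube([100, 927, 22]);
translate([1600, 0, 459]) cube([100, 927, 22]);
translate([1749, 0, 459]) cube([100, 927, 22]);


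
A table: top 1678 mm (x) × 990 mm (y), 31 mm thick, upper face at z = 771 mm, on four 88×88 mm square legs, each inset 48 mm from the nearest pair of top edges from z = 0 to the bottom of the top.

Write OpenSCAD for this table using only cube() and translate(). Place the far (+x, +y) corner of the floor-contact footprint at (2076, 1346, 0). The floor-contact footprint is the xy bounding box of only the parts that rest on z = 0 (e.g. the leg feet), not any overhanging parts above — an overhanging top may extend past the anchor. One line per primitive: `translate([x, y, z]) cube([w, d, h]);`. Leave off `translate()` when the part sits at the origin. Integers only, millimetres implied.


translate([446, 404, 740]) cube([1678, 990, 31]);
translate([494, 452, 0]) cube([88, 88, 740]);
translate([1988, 452, 0]) cube([88, 88, 740]);
translate([494, 1258, 0]) cube([88, 88, 740]);
translate([1988, 1258, 0]) cube([88, 88, 740]);


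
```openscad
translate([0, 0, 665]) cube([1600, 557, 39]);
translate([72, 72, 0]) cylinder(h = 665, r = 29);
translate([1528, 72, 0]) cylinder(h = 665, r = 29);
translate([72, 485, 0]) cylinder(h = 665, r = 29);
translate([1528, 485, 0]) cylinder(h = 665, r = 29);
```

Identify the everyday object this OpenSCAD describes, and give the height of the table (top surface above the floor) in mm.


A table. The table height is 704 mm.

A 1600×557×39 slab sits at z = 665 on four Ø58 mm round legs — a table. The top surface is at 665 + 39 = 704 mm.


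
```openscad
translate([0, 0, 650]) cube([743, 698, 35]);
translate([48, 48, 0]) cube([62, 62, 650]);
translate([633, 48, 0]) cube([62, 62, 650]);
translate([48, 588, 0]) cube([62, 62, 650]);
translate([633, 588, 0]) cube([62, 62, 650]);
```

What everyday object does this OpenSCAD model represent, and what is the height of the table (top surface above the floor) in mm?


A table. The table height is 685 mm.

A 743×698×35 slab sits at z = 650 on four 62 mm square posts — a table. The top surface is at 650 + 35 = 685 mm.


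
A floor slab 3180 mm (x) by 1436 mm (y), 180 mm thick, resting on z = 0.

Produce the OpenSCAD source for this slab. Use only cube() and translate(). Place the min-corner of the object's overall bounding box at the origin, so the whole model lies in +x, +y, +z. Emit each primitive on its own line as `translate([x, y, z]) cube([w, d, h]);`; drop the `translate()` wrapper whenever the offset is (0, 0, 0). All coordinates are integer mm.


cube([3180, 1436, 180]);


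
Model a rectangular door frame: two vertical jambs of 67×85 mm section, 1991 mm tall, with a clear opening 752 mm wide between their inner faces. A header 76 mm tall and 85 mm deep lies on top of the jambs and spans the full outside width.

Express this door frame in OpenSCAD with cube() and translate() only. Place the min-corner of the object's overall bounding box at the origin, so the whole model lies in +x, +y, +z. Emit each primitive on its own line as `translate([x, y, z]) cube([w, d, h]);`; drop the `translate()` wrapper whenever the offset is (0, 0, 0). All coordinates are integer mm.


cube([67, 85, 1991]);
translate([819, 0, 0]) cube([67, 85, 1991]);
translate([0, 0, 1991]) cube([886, 85, 76]);


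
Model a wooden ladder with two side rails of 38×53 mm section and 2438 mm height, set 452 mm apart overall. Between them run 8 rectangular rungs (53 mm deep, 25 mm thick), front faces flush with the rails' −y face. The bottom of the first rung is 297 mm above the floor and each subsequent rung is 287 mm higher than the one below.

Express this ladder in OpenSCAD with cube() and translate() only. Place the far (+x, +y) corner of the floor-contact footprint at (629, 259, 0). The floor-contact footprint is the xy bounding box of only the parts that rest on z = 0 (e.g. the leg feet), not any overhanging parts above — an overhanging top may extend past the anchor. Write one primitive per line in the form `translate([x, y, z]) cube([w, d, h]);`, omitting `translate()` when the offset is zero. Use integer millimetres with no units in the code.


translate([177, 206, 0]) cube([38, 53, 2438]);
translate([591, 206, 0]) cube([38, 53, 2438]);
translate([215, 206, 297]) cube([376, 53, 25]);
translate([215, 206, 584]) cube([376, 53, 25]);
translate([215, 206, 871]) cube([376, 53, 25]);
translate([215, 206, 1158]) cube([376, 53, 25]);
translate([215, 206, 1445]) cube([376, 53, 25]);
translate([215, 206, 1732]) cube([376, 53, 25]);
translate([215, 206, 2019]) cube([376, 53, 25]);
translate([215, 206, 2306]) cube([376, 53, 25]);


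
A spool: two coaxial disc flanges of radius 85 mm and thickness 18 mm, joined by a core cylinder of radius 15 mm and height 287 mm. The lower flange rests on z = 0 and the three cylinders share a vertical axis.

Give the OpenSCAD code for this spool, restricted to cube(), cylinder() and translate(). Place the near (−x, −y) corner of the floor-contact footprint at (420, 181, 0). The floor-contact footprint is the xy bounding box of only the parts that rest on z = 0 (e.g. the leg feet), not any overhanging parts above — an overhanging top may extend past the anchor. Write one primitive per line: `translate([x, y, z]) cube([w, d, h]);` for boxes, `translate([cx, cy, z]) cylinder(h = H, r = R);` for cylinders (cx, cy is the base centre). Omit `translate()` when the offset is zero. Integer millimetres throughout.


translate([505, 266, 0]) cylinder(h = 18, r = 85);
translate([505, 266, 18]) cylinder(h = 287, r = 15);
translate([505, 266, 305]) cylinder(h = 18, r = 85);


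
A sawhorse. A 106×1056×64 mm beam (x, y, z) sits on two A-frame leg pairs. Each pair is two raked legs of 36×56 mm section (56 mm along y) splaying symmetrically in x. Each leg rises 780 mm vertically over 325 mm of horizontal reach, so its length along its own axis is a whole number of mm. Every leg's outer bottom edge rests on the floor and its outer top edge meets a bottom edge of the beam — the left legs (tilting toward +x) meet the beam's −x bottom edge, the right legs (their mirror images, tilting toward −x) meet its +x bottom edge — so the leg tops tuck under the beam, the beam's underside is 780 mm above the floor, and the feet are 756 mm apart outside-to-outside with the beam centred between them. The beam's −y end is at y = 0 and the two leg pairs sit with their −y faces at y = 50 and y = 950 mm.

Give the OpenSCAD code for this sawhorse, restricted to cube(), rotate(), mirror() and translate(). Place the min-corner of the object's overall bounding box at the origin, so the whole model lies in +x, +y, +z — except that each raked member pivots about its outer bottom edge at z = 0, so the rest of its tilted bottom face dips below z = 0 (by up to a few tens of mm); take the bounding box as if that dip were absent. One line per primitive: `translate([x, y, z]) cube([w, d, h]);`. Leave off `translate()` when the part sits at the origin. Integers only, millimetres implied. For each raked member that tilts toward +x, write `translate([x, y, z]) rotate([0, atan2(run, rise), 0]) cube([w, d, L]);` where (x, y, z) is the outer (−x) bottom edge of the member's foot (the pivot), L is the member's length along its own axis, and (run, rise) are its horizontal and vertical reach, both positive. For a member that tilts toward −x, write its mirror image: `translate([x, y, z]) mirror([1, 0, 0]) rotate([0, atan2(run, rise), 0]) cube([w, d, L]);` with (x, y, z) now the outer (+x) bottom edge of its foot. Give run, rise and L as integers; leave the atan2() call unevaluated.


translate([325, 0, 780]) cube([106, 1056, 64]);
translate([0, 50, 0]) rotate([0, atan2(325, 780), 0]) cube([36, 56, 845]);
translate([756, 50, 0]) mirror([1, 0, 0]) rotate([0, atan2(325, 780), 0]) cube([36, 56, 845]);
translate([0, 950, 0]) rotate([0, atan2(325, 780), 0]) cube([36, 56, 845]);
translate([756, 950, 0]) mirror([1, 0, 0]) rotate([0, atan2(325, 780), 0]) cube([36, 56, 845]);


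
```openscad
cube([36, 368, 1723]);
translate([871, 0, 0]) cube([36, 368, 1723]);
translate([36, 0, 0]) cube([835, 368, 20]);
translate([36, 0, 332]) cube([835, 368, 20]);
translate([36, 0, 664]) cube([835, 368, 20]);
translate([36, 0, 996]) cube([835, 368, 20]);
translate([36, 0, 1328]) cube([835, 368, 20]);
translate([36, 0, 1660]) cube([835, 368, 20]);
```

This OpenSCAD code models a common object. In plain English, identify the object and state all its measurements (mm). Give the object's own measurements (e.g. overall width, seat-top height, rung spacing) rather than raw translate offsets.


An open bookshelf. Two side panels, each 36 mm thick, 368 mm deep and 1723 mm tall, stand 907 mm apart (outside-to-outside). Between them sit 6 shelves, each 20 mm thick and 368 mm deep, spanning the full gap between the sides. The bottom shelf rests on the floor (its underside at z = 0) and the clear gap between one shelf's top and the next shelf's underside is 312 mm.


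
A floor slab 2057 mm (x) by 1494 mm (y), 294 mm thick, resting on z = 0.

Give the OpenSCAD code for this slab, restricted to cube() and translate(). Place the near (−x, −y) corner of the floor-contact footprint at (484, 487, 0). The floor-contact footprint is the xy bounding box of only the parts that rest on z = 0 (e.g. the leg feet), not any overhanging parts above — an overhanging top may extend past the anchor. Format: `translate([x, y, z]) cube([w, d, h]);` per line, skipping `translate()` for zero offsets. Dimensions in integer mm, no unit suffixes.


translate([484, 487, 0]) cube([2057, 1494, 294]);


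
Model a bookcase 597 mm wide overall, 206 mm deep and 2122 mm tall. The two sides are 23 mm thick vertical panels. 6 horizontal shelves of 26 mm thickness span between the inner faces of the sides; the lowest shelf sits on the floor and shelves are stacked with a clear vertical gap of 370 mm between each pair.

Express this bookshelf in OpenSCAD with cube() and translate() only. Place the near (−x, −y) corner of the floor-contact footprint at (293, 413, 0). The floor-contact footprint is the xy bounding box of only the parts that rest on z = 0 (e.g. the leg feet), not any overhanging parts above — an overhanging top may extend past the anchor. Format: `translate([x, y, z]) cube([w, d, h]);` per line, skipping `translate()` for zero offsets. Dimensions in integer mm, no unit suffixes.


translate([293, 413, 0]) cube([23, 206, 2122]);
translate([867, 413, 0]) cube([23, 206, 2122]);
translate([316, 413, 0]) cube([551, 206, 26]);
translate([316, 413, 396]) cube([551, 206, 26]);
translate([316, 413, 792]) cube([551, 206, 26]);
translate([316, 413, 1188]) cube([551, 206, 26]);
translate([316, 413, 1584]) cube([551, 206, 26]);
translate([316, 413, 1980]) cube([551, 206, 26]);


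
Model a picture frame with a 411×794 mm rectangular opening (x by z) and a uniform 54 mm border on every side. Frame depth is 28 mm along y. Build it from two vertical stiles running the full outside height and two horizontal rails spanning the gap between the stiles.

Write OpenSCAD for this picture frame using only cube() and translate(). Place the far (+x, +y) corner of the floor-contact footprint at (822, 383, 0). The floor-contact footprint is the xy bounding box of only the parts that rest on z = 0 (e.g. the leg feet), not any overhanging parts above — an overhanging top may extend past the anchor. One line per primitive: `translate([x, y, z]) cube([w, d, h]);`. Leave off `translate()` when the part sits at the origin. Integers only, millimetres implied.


translate([303, 355, 0]) cube([54, 28, 902]);
translate([768, 355, 0]) cube([54, 28, 902]);
translate([357, 355, 0]) cube([411, 28, 54]);
translate([357, 355, 848]) cube([411, 28, 54]);
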